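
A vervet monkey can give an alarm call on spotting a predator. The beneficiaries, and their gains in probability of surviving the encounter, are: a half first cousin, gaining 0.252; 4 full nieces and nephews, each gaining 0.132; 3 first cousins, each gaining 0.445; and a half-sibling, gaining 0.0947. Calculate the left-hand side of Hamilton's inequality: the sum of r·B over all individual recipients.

0.3383

r to a half first cousin = 1/16 (half first cousins share one grandparent — one path of length 4: r = (1/2)^4 = 1/16).
r to a full niece or nephew = 1/4 (full aunt/uncle↔niece/nephew: two paths of length 3 through the shared grandparent pair: r = 2·(1/2)^3 = 1/4).
r to a first cousin = 1/8 (first cousins share one grandparent pair — two paths of length 4: r = 2·(1/2)^4 = 1/8).
r to a half-sibling = 1/4 (half-sibs share one parent — one path of length 2: r = (1/2)^2 = 1/4).
Summing one r·B term per recipient: 1·0.0625·0.252 + 4·0.25·0.132 + 3·0.125·0.445 + 1·0.25·0.0947 = 0.3383.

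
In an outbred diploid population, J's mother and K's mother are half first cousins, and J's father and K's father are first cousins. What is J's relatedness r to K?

Independent pedigree routes through distinct common ancestors add.
J and K are related in two ways: half second cousins through their mothers (r = 1/64) and second cousins through their fathers (r = 1/32).
r = 1/64 + 1/32 = 0.046875.

0.046875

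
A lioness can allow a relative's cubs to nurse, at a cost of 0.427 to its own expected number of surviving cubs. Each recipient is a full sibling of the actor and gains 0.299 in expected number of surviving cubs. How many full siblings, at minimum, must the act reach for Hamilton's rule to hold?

r to a full sibling = 0.5 (full sibs share both parents — two paths of length 2: r = 2·(1/2)^2 = 1/2).
Hamilton's rule: n·r·B > C  ⇒  n > C/(r·B) = 0.427/(0.5·0.299) = 2.856.
The smallest integer exceeding 2.856 is 3.

3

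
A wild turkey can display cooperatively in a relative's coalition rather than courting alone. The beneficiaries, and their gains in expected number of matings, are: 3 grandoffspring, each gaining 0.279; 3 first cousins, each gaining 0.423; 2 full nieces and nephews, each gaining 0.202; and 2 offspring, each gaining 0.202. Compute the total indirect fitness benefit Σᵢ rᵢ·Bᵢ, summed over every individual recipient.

r to a grandoffspring = 1/4 (two parent–offspring links: r = (1/2)^2 = 1/4).
r to a first cousin = 1/8 (first cousins share one grandparent pair — two paths of length 4: r = 2·(1/2)^4 = 1/8).
r to a full niece or nephew = 0.25 (full aunt/uncle↔niece/nephew: two paths of length 3 through the shared grandparent pair: r = 2·(1/2)^3 = 1/4).
r to an offspring = 1/2 (one parent–offspring link: r = (1/2)^1 = 1/2).
Summing one r·B term per recipient: 3·0.25·0.279 + 3·0.125·0.423 + 2·0.25·0.202 + 2·0.5·0.202 = 0.670875.

0.670875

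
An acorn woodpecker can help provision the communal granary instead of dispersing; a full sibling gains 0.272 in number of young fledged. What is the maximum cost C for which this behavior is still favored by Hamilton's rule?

0.136

r to a full sibling = 1/2 (full sibs share both parents — two paths of length 2: r = 2·(1/2)^2 = 1/2).
Hamilton's rule: n·r·B > C, so the trait is favored while C < n·r·B = 1·0.5·0.272 = 0.136.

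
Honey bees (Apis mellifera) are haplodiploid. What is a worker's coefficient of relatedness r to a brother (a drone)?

Her haploid brother carries none of their father's genes and a random half of their mother's genome; that half matches the maternal half of her own genome with probability 1/2: r = 1/2 · 1/2 = 1/4.

0.25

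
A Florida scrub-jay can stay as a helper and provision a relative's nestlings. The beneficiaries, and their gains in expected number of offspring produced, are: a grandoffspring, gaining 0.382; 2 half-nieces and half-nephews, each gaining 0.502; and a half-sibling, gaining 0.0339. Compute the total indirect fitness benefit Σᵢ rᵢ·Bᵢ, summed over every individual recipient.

0.229475

r to a grandoffspring = 0.25 (two parent–offspring links: r = (1/2)^2 = 1/4).
r to a half-niece or half-nephew = 0.125 (half-aunt/uncle↔niece/nephew: one path of length 3: r = (1/2)^3 = 1/8).
r to a half-sibling = 1/4 (half-sibs share one parent — one path of length 2: r = (1/2)^2 = 1/4).
Summing one r·B term per recipient: 1·0.25·0.382 + 2·0.125·0.502 + 1·0.25·0.0339 = 0.229475.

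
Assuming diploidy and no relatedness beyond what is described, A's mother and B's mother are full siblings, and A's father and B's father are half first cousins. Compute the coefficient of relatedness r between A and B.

0.140625

Independent pedigree routes through distinct common ancestors add.
A and B are related in two ways: first cousins through their mothers (r = 1/8) and half second cousins through their fathers (r = 1/64).
r = 1/8 + 1/64 = 0.140625.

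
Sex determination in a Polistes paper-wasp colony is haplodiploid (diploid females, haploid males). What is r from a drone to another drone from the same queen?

Haploid brothers each carry a random half of the queen's diploid genome, so on average they share half: r = 1/2.

0.5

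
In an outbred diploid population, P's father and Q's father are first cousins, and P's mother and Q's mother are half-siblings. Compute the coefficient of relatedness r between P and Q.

Independent pedigree routes through distinct common ancestors add.
P and Q are related in two ways: second cousins through their fathers (r = 1/32) and half first cousins through their mothers (r = 1/16).
r = 1/32 + 1/16 = 3/32 = 0.09375.

0.09375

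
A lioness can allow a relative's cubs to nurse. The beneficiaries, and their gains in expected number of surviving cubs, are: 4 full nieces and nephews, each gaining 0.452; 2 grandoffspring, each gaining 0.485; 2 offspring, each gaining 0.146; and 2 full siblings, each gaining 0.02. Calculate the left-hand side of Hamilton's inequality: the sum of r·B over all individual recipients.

0.8605

r to a full niece or nephew = 1/4 (full aunt/uncle↔niece/nephew: two paths of length 3 through the shared grandparent pair: r = 2·(1/2)^3 = 1/4).
r to a grandoffspring = 1/4 (two parent–offspring links: r = (1/2)^2 = 1/4).
r to an offspring = 0.5 (one parent–offspring link: r = (1/2)^1 = 1/2).
r to a full sibling = 0.5 (full sibs share both parents — two paths of length 2: r = 2·(1/2)^2 = 1/2).
Summing one r·B term per recipient: 4·0.25·0.452 + 2·0.25·0.485 + 2·0.5·0.146 + 2·0.5·0.02 = 0.8605.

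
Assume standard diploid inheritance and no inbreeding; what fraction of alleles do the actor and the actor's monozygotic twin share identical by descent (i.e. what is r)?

1

Each parent–offspring link contributes a factor of 1/2, and independent paths through distinct common ancestors add.
Monozygotic twins share every allele identical by descent: r = 1.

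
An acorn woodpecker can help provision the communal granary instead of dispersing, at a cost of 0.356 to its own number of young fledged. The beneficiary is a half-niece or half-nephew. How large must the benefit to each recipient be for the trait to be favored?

2.848

r to a half-niece or half-nephew = 0.125 (half-aunt/uncle↔niece/nephew: one path of length 3: r = (1/2)^3 = 1/8).
Hamilton's rule with n recipients of equal r: n·r·B > C, so B > C/(n·r) = 0.356/(1·0.125) = 2.848.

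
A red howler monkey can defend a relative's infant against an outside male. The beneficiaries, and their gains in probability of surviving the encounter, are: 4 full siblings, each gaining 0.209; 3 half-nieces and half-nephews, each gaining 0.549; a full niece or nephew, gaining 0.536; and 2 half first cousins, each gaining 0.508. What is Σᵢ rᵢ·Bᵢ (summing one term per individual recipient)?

r to a full sibling = 1/2 (full sibs share both parents — two paths of length 2: r = 2·(1/2)^2 = 1/2).
r to a half-niece or half-nephew = 1/8 (half-aunt/uncle↔niece/nephew: one path of length 3: r = (1/2)^3 = 1/8).
r to a full niece or nephew = 1/4 (full aunt/uncle↔niece/nephew: two paths of length 3 through the shared grandparent pair: r = 2·(1/2)^3 = 1/4).
r to a half first cousin = 0.0625 (half first cousins share one grandparent — one path of length 4: r = (1/2)^4 = 1/16).
Summing one r·B term per recipient: 4·0.5·0.209 + 3·0.125·0.549 + 1·0.25·0.536 + 2·0.0625·0.508 = 0.821375.

0.821375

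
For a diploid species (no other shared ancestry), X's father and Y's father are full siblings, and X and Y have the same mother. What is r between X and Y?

With two independent routes of shared ancestry, r is the sum of the two contributions.
X and Y are related in two ways: first cousins through their fathers (r = 1/8) and half-sibs through their shared mother (r = 1/4).
r = 1/8 + 1/4 = 0.375.

0.375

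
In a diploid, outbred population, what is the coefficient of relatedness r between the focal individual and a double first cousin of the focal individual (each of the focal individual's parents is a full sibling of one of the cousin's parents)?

0.25

Each parent–offspring link contributes a factor of 1/2, and independent paths through distinct common ancestors add.
Double first cousins share both grandparent pairs — four paths of length 4: r = 4·(1/2)^4 = 1/4.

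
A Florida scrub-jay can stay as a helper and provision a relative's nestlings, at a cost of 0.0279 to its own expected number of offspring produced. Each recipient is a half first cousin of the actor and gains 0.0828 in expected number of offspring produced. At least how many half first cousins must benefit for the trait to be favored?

6

r to a half first cousin = 1/16 (half first cousins share one grandparent — one path of length 4: r = (1/2)^4 = 1/16).
Hamilton's rule: n·r·B > C  ⇒  n > C/(r·B) = 0.0279/(0.0625·0.0828) = 5.391.
The smallest integer exceeding 5.391 is 6.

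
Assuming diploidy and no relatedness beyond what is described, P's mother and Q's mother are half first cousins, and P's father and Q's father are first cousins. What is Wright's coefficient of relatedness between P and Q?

Independent pedigree routes through distinct common ancestors add.
P and Q are related in two ways: half second cousins through their mothers (r = 1/64) and second cousins through their fathers (r = 1/32).
r = 1/64 + 1/32 = 0.046875.

0.046875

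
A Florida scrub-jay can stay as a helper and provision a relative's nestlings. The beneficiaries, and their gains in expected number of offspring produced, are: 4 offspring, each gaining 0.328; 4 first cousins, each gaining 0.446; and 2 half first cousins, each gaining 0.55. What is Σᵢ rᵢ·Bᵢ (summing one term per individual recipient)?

r to an offspring = 0.5 (one parent–offspring link: r = (1/2)^1 = 1/2).
r to a first cousin = 1/8 (first cousins share one grandparent pair — two paths of length 4: r = 2·(1/2)^4 = 1/8).
r to a half first cousin = 1/16 (half first cousins share one grandparent — one path of length 4: r = (1/2)^4 = 1/16).
Summing one r·B term per recipient: 4·0.5·0.328 + 4·0.125·0.446 + 2·0.0625·0.55 = 0.94775.

0.94775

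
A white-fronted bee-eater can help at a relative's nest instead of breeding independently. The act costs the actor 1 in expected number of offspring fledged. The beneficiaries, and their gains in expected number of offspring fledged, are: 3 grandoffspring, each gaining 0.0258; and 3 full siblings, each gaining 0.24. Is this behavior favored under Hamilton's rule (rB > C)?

Hamilton's rule: the trait is favored when the sum of r·B over every recipient exceeds the actor's cost C.
r to a grandoffspring = 0.25 (two parent–offspring links: r = (1/2)^2 = 1/4).
r to a full sibling = 1/2 (full sibs share both parents — two paths of length 2: r = 2·(1/2)^2 = 1/2).
Summing one r·B term per recipient: 3·0.25·0.0258 + 3·0.5·0.24 = 0.37935.
0.37935 < 1: the indirect benefit is less than the cost.

No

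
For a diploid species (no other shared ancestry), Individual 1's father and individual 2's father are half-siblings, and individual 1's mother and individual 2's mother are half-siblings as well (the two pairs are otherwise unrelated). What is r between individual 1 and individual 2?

0.125

Relatedness sums over independent paths through distinct common ancestors.
Individual 1 and individual 2 are related in two ways: half first cousins through their fathers (r = 1/16) and half first cousins through their mothers (r = 1/16).
r = 1/16 + 1/16 = 1/8 = 0.125.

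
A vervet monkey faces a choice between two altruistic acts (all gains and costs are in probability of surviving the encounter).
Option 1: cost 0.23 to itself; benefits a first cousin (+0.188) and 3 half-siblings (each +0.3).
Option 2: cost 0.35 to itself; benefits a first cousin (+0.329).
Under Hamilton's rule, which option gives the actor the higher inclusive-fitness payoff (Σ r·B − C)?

Option 1

Option 1: r to a first cousin = 0.125.
Option 1: r to a half-sibling = 0.25.
Option 1: Σ r·B − C = (1·0.125·0.188 + 3·0.25·0.3) − 0.23 = 0.0185.
Option 2: r to a first cousin = 0.125.
Option 2: Σ r·B − C = (1·0.125·0.329) − 0.35 = -0.308875.
Option 1 has the higher net inclusive-fitness payoff.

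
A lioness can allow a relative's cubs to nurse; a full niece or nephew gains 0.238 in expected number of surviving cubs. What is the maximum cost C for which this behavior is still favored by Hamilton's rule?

r to a full niece or nephew = 1/4 (full aunt/uncle↔niece/nephew: two paths of length 3 through the shared grandparent pair: r = 2·(1/2)^3 = 1/4).
Hamilton's rule: n·r·B > C, so the trait is favored while C < n·r·B = 1·0.25·0.238 = 0.0595.

0.0595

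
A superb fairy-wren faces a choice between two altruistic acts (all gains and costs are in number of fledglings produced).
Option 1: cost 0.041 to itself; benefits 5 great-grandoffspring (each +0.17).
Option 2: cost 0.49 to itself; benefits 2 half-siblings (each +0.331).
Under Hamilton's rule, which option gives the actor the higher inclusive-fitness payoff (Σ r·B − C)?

Option 1

Option 1: r to a great-grandoffspring = 0.125.
Option 1: Σ r·B − C = (5·0.125·0.17) − 0.041 = 0.06525.
Option 2: r to a half-sibling = 0.25.
Option 2: Σ r·B − C = (2·0.25·0.331) − 0.49 = -0.3245.
Option 1 has the higher net inclusive-fitness payoff.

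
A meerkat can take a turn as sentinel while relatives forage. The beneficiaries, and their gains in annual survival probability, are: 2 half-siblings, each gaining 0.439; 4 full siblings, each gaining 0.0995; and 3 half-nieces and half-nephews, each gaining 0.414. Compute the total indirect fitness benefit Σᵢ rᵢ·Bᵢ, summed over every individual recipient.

0.57375

r to a half-sibling = 1/4 (half-sibs share one parent — one path of length 2: r = (1/2)^2 = 1/4).
r to a full sibling = 1/2 (full sibs share both parents — two paths of length 2: r = 2·(1/2)^2 = 1/2).
r to a half-niece or half-nephew = 1/8 (half-aunt/uncle↔niece/nephew: one path of length 3: r = (1/2)^3 = 1/8).
Summing one r·B term per recipient: 2·0.25·0.439 + 4·0.5·0.0995 + 3·0.125·0.414 = 0.57375.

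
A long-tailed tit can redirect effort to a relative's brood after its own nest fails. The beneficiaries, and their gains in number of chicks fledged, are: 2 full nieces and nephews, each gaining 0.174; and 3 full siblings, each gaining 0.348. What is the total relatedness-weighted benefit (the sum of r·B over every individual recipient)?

0.609

r to a full niece or nephew = 1/4 (full aunt/uncle↔niece/nephew: two paths of length 3 through the shared grandparent pair: r = 2·(1/2)^3 = 1/4).
r to a full sibling = 0.5 (full sibs share both parents — two paths of length 2: r = 2·(1/2)^2 = 1/2).
Summing one r·B term per recipient: 2·0.25·0.174 + 3·0.5·0.348 = 0.609.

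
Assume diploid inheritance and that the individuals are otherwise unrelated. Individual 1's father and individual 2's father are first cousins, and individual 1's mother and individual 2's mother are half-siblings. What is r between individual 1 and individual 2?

Independent pedigree routes through distinct common ancestors add.
Individual 1 and individual 2 are related in two ways: second cousins through their fathers (r = 1/32) and half first cousins through their mothers (r = 1/16).
r = 1/32 + 1/16 = 3/32 = 0.09375.

0.09375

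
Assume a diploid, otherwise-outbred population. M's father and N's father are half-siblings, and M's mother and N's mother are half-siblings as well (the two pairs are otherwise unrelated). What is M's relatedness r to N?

0.125

Independent pedigree routes through distinct common ancestors add.
M and N are related in two ways: half first cousins through their fathers (r = 1/16) and half first cousins through their mothers (r = 1/16).
r = 1/16 + 1/16 = 1/8 = 0.125.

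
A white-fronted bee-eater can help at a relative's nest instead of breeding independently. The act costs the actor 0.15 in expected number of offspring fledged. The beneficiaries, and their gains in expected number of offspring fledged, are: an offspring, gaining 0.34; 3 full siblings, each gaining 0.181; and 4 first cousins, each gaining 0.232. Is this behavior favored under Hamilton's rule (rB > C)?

Hamilton's rule: the trait is favored when the sum of r·B over every recipient exceeds the actor's cost C.
r to an offspring = 0.5 (one parent–offspring link: r = (1/2)^1 = 1/2).
r to a full sibling = 0.5 (full sibs share both parents — two paths of length 2: r = 2·(1/2)^2 = 1/2).
r to a first cousin = 1/8 (first cousins share one grandparent pair — two paths of length 4: r = 2·(1/2)^4 = 1/8).
Summing one r·B term per recipient: 1·0.5·0.34 + 3·0.5·0.181 + 4·0.125·0.232 = 0.5575.
0.5575 > 0.15: the indirect benefit exceeds the cost.

Yes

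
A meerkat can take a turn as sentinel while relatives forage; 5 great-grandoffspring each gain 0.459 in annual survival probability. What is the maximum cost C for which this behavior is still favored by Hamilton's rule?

r to a great-grandoffspring = 1/8 (three parent–offspring links: r = (1/2)^3 = 1/8).
Hamilton's rule: n·r·B > C, so the trait is favored while C < n·r·B = 5·0.125·0.459 = 0.286875.

0.286875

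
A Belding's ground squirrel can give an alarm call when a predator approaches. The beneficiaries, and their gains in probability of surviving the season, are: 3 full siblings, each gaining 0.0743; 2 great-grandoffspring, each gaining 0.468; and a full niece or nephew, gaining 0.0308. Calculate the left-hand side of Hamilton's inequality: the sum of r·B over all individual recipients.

r to a full sibling = 0.5 (full sibs share both parents — two paths of length 2: r = 2·(1/2)^2 = 1/2).
r to a great-grandoffspring = 1/8 (three parent–offspring links: r = (1/2)^3 = 1/8).
r to a full niece or nephew = 1/4 (full aunt/uncle↔niece/nephew: two paths of length 3 through the shared grandparent pair: r = 2·(1/2)^3 = 1/4).
Summing one r·B term per recipient: 3·0.5·0.0743 + 2·0.125·0.468 + 1·0.25·0.0308 = 0.23615.

0.23615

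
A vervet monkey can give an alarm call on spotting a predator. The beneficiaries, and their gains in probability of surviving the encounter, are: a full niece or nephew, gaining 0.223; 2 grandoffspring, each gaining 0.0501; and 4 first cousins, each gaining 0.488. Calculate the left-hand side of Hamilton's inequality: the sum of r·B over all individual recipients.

0.3248

r to a full niece or nephew = 1/4 (full aunt/uncle↔niece/nephew: two paths of length 3 through the shared grandparent pair: r = 2·(1/2)^3 = 1/4).
r to a grandoffspring = 1/4 (two parent–offspring links: r = (1/2)^2 = 1/4).
r to a first cousin = 1/8 (first cousins share one grandparent pair — two paths of length 4: r = 2·(1/2)^4 = 1/8).
Summing one r·B term per recipient: 1·0.25·0.223 + 2·0.25·0.0501 + 4·0.125·0.488 = 0.3248.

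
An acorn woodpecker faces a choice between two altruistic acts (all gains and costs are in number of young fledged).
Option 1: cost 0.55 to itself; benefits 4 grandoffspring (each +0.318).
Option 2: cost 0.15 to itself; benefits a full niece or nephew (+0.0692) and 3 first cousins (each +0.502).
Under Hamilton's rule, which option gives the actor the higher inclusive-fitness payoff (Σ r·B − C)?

Option 2

Option 1: r to a grandoffspring = 0.25.
Option 1: Σ r·B − C = (4·0.25·0.318) − 0.55 = -0.232.
Option 2: r to a full niece or nephew = 0.25.
Option 2: r to a first cousin = 0.125.
Option 2: Σ r·B − C = (1·0.25·0.0692 + 3·0.125·0.502) − 0.15 = 0.05555.
Option 2 has the higher net inclusive-fitness payoff.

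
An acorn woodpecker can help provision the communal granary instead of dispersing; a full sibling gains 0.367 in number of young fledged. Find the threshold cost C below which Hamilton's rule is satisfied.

0.1835

r to a full sibling = 1/2 (full sibs share both parents — two paths of length 2: r = 2·(1/2)^2 = 1/2).
Hamilton's rule: n·r·B > C, so the trait is favored while C < n·r·B = 1·0.5·0.367 = 0.1835.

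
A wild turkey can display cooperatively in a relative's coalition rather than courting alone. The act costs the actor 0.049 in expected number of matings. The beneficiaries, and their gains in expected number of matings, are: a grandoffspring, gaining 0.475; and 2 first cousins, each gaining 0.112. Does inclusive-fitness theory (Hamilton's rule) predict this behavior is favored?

Hamilton's rule: the trait is favored when the sum of r·B over every recipient exceeds the actor's cost C.
r to a grandoffspring = 0.25 (two parent–offspring links: r = (1/2)^2 = 1/4).
r to a first cousin = 0.125 (first cousins share one grandparent pair — two paths of length 4: r = 2·(1/2)^4 = 1/8).
Summing one r·B term per recipient: 1·0.25·0.475 + 2·0.125·0.112 = 0.14675.
0.14675 > 0.049: the indirect benefit exceeds the cost.

Yes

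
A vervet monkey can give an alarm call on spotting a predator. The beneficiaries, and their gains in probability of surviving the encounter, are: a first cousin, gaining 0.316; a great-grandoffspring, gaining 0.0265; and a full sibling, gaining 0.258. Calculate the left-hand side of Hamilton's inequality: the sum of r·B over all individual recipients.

r to a first cousin = 0.125 (first cousins share one grandparent pair — two paths of length 4: r = 2·(1/2)^4 = 1/8).
r to a great-grandoffspring = 0.125 (three parent–offspring links: r = (1/2)^3 = 1/8).
r to a full sibling = 1/2 (full sibs share both parents — two paths of length 2: r = 2·(1/2)^2 = 1/2).
Summing one r·B term per recipient: 1·0.125·0.316 + 1·0.125·0.0265 + 1·0.5·0.258 = 0.1718125.

0.1718125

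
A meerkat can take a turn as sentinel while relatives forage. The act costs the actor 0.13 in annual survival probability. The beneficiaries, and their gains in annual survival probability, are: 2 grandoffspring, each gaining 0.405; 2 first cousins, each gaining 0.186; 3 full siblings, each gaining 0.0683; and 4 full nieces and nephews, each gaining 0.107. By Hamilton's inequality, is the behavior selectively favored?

Yes

Hamilton's rule: the trait is favored when the sum of r·B over every recipient exceeds the actor's cost C.
r to a grandoffspring = 0.25 (two parent–offspring links: r = (1/2)^2 = 1/4).
r to a first cousin = 1/8 (first cousins share one grandparent pair — two paths of length 4: r = 2·(1/2)^4 = 1/8).
r to a full sibling = 1/2 (full sibs share both parents — two paths of length 2: r = 2·(1/2)^2 = 1/2).
r to a full niece or nephew = 0.25 (full aunt/uncle↔niece/nephew: two paths of length 3 through the shared grandparent pair: r = 2·(1/2)^3 = 1/4).
Summing one r·B term per recipient: 2·0.25·0.405 + 2·0.125·0.186 + 3·0.5·0.0683 + 4·0.25·0.107 = 0.45845.
0.45845 > 0.13: the indirect benefit exceeds the cost.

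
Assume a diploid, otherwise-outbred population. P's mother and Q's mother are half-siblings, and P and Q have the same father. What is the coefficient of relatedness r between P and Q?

0.3125

Relatedness sums over independent paths through distinct common ancestors.
P and Q are related in two ways: half first cousins through their mothers (r = 1/16) and half-sibs through their shared father (r = 1/4).
r = 1/16 + 1/4 = 0.3125.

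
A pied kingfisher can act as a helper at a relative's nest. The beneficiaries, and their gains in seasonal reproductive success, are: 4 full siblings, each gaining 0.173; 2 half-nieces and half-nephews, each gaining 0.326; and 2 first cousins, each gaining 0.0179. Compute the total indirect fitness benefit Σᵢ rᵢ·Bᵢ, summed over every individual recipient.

r to a full sibling = 0.5 (full sibs share both parents — two paths of length 2: r = 2·(1/2)^2 = 1/2).
r to a half-niece or half-nephew = 1/8 (half-aunt/uncle↔niece/nephew: one path of length 3: r = (1/2)^3 = 1/8).
r to a first cousin = 0.125 (first cousins share one grandparent pair — two paths of length 4: r = 2·(1/2)^4 = 1/8).
Summing one r·B term per recipient: 4·0.5·0.173 + 2·0.125·0.326 + 2·0.125·0.0179 = 0.431975.

0.431975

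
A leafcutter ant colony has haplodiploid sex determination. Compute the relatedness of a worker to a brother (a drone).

0.25

Her haploid brother carries none of their father's genes and a random half of their mother's genome; that half matches the maternal half of her own genome with probability 1/2: r = 1/2 · 1/2 = 1/4.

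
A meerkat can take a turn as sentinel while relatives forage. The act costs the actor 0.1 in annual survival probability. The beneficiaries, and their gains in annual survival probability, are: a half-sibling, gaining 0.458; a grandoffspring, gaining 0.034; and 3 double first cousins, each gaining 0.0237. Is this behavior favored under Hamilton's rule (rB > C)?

Yes

Hamilton's rule: the trait is favored when the sum of r·B over every recipient exceeds the actor's cost C.
r to a half-sibling = 0.25 (half-sibs share one parent — one path of length 2: r = (1/2)^2 = 1/4).
r to a grandoffspring = 1/4 (two parent–offspring links: r = (1/2)^2 = 1/4).
r to a double first cousin = 0.25 (double first cousins share both grandparent pairs — four paths of length 4: r = 4·(1/2)^4 = 1/4).
Summing one r·B term per recipient: 1·0.25·0.458 + 1·0.25·0.034 + 3·0.25·0.0237 = 0.140775.
0.140775 > 0.1: the indirect benefit exceeds the cost.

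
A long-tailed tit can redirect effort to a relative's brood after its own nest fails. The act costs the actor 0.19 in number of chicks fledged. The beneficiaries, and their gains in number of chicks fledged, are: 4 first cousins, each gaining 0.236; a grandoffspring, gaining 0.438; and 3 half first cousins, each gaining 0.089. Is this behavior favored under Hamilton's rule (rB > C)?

Hamilton's rule: the trait is favored when the sum of r·B over every recipient exceeds the actor's cost C.
r to a first cousin = 0.125 (first cousins share one grandparent pair — two paths of length 4: r = 2·(1/2)^4 = 1/8).
r to a grandoffspring = 0.25 (two parent–offspring links: r = (1/2)^2 = 1/4).
r to a half first cousin = 1/16 (half first cousins share one grandparent — one path of length 4: r = (1/2)^4 = 1/16).
Summing one r·B term per recipient: 4·0.125·0.236 + 1·0.25·0.438 + 3·0.0625·0.089 = 0.2441875.
0.2441875 > 0.19: the indirect benefit exceeds the cost.

Yes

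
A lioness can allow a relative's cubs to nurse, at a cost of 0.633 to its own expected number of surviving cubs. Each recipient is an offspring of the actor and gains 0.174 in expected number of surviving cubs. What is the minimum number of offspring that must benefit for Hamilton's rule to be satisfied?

8

r to an offspring = 0.5 (one parent–offspring link: r = (1/2)^1 = 1/2).
Hamilton's rule: n·r·B > C  ⇒  n > C/(r·B) = 0.633/(0.5·0.174) = 7.276.
The smallest integer exceeding 7.276 is 8.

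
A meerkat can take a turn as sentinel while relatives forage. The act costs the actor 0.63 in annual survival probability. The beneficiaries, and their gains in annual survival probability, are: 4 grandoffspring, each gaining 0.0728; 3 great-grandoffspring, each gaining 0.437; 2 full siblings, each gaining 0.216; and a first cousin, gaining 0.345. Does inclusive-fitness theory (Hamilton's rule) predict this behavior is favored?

Hamilton's rule: the trait is favored when the sum of r·B over every recipient exceeds the actor's cost C.
r to a grandoffspring = 0.25 (two parent–offspring links: r = (1/2)^2 = 1/4).
r to a great-grandoffspring = 0.125 (three parent–offspring links: r = (1/2)^3 = 1/8).
r to a full sibling = 0.5 (full sibs share both parents — two paths of length 2: r = 2·(1/2)^2 = 1/2).
r to a first cousin = 1/8 (first cousins share one grandparent pair — two paths of length 4: r = 2·(1/2)^4 = 1/8).
Summing one r·B term per recipient: 4·0.25·0.0728 + 3·0.125·0.437 + 2·0.5·0.216 + 1·0.125·0.345 = 0.4958.
0.4958 < 0.63: the indirect benefit is less than the cost.

No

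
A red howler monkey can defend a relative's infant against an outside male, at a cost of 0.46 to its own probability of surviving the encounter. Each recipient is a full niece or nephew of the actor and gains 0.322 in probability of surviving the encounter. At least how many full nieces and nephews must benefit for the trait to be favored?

r to a full niece or nephew = 1/4 (full aunt/uncle↔niece/nephew: two paths of length 3 through the shared grandparent pair: r = 2·(1/2)^3 = 1/4).
Hamilton's rule: n·r·B > C  ⇒  n > C/(r·B) = 0.46/(0.25·0.322) = 5.714.
The smallest integer exceeding 5.714 is 6.

6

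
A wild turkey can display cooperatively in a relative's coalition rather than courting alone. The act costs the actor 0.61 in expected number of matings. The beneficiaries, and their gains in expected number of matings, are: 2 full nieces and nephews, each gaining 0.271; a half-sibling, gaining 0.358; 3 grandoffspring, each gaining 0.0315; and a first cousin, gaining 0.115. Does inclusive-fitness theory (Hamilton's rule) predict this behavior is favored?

No

Hamilton's rule: the trait is favored when the sum of r·B over every recipient exceeds the actor's cost C.
r to a full niece or nephew = 0.25 (full aunt/uncle↔niece/nephew: two paths of length 3 through the shared grandparent pair: r = 2·(1/2)^3 = 1/4).
r to a half-sibling = 0.25 (half-sibs share one parent — one path of length 2: r = (1/2)^2 = 1/4).
r to a grandoffspring = 1/4 (two parent–offspring links: r = (1/2)^2 = 1/4).
r to a first cousin = 1/8 (first cousins share one grandparent pair — two paths of length 4: r = 2·(1/2)^4 = 1/8).
Summing one r·B term per recipient: 2·0.25·0.271 + 1·0.25·0.358 + 3·0.25·0.0315 + 1·0.125·0.115 = 0.263.
0.263 < 0.61: the indirect benefit is less than the cost.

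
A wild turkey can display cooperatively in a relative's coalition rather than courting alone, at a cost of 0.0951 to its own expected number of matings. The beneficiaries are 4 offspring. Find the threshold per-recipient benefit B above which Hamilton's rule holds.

r to an offspring = 0.5 (one parent–offspring link: r = (1/2)^1 = 1/2).
Hamilton's rule with n recipients of equal r: n·r·B > C, so B > C/(n·r) = 0.0951/(4·0.5) = 0.0476.

0.0476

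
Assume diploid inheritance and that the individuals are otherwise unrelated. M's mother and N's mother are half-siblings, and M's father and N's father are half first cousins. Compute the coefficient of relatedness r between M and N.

0.078125

Wright's path rule: contributions from independent ancestry routes add.
M and N are related in two ways: half first cousins through their mothers (r = 1/16) and half second cousins through their fathers (r = 1/64).
r = 1/16 + 1/64 = 0.078125.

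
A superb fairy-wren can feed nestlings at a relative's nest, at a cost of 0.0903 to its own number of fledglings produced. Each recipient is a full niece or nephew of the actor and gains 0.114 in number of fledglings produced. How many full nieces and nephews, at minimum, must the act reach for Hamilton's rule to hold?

r to a full niece or nephew = 1/4 (full aunt/uncle↔niece/nephew: two paths of length 3 through the shared grandparent pair: r = 2·(1/2)^3 = 1/4).
Hamilton's rule: n·r·B > C  ⇒  n > C/(r·B) = 0.0903/(0.25·0.114) = 3.168.
The smallest integer exceeding 3.168 is 4.

4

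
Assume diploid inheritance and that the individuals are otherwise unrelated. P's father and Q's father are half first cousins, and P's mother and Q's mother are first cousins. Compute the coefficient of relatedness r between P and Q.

0.046875

Independent pedigree routes through distinct common ancestors add.
P and Q are related in two ways: half second cousins through their fathers (r = 1/64) and second cousins through their mothers (r = 1/32).
r = 1/64 + 1/32 = 0.046875.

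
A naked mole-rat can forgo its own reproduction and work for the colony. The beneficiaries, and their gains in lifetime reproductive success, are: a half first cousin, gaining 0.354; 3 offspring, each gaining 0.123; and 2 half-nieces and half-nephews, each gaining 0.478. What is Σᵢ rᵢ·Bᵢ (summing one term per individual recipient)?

0.326125

r to a half first cousin = 1/16 (half first cousins share one grandparent — one path of length 4: r = (1/2)^4 = 1/16).
r to an offspring = 1/2 (one parent–offspring link: r = (1/2)^1 = 1/2).
r to a half-niece or half-nephew = 1/8 (half-aunt/uncle↔niece/nephew: one path of length 3: r = (1/2)^3 = 1/8).
Summing one r·B term per recipient: 1·0.0625·0.354 + 3·0.5·0.123 + 2·0.125·0.478 = 0.326125.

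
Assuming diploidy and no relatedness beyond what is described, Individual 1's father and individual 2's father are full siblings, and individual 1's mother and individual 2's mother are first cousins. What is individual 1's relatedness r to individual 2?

Wright's path rule: contributions from independent ancestry routes add.
Individual 1 and individual 2 are related in two ways: first cousins through their fathers (r = 1/8) and second cousins through their mothers (r = 1/32).
r = 1/8 + 1/32 = 0.15625.

0.15625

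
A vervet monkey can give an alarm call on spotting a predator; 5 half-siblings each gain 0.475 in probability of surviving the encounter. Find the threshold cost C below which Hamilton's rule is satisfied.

0.59375

r to a half-sibling = 0.25 (half-sibs share one parent — one path of length 2: r = (1/2)^2 = 1/4).
Hamilton's rule: n·r·B > C, so the trait is favored while C < n·r·B = 5·0.25·0.475 = 0.59375.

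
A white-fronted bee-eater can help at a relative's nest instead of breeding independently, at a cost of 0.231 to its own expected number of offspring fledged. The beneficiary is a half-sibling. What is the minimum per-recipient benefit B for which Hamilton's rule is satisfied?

r to a half-sibling = 1/4 (half-sibs share one parent — one path of length 2: r = (1/2)^2 = 1/4).
Hamilton's rule with n recipients of equal r: n·r·B > C, so B > C/(n·r) = 0.231/(1·0.25) = 0.924.

0.924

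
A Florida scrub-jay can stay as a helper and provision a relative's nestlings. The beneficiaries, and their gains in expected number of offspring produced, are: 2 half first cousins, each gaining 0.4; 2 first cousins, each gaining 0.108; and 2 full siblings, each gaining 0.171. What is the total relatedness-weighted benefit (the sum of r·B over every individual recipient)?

0.248

r to a half first cousin = 1/16 (half first cousins share one grandparent — one path of length 4: r = (1/2)^4 = 1/16).
r to a first cousin = 1/8 (first cousins share one grandparent pair — two paths of length 4: r = 2·(1/2)^4 = 1/8).
r to a full sibling = 1/2 (full sibs share both parents — two paths of length 2: r = 2·(1/2)^2 = 1/2).
Summing one r·B term per recipient: 2·0.0625·0.4 + 2·0.125·0.108 + 2·0.5·0.171 = 0.248.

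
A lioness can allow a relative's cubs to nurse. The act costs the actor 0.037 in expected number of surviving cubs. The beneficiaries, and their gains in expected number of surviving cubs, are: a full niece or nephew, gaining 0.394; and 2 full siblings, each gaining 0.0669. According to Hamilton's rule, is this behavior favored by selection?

Hamilton's rule: the trait is favored when the sum of r·B over every recipient exceeds the actor's cost C.
r to a full niece or nephew = 1/4 (full aunt/uncle↔niece/nephew: two paths of length 3 through the shared grandparent pair: r = 2·(1/2)^3 = 1/4).
r to a full sibling = 1/2 (full sibs share both parents — two paths of length 2: r = 2·(1/2)^2 = 1/2).
Summing one r·B term per recipient: 1·0.25·0.394 + 2·0.5·0.0669 = 0.1654.
0.1654 > 0.037: the indirect benefit exceeds the cost.

Yes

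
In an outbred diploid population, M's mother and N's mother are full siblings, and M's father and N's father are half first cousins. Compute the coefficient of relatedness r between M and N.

Relatedness sums over independent paths through distinct common ancestors.
M and N are related in two ways: first cousins through their mothers (r = 1/8) and half second cousins through their fathers (r = 1/64).
r = 1/8 + 1/64 = 9/64 = 0.140625.

0.140625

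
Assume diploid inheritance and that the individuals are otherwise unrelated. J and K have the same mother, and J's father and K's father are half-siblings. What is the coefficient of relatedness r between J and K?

0.3125

Independent pedigree routes through distinct common ancestors add.
J and K are related in two ways: half-sibs through their shared mother (r = 1/4) and half first cousins through their fathers (r = 1/16).
r = 1/4 + 1/16 = 0.3125.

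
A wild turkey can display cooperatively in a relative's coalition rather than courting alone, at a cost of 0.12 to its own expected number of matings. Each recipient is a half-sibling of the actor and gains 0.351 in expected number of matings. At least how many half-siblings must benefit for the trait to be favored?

2

r to a half-sibling = 1/4 (half-sibs share one parent — one path of length 2: r = (1/2)^2 = 1/4).
Hamilton's rule: n·r·B > C  ⇒  n > C/(r·B) = 0.12/(0.25·0.351) = 1.368.
The smallest integer exceeding 1.368 is 2.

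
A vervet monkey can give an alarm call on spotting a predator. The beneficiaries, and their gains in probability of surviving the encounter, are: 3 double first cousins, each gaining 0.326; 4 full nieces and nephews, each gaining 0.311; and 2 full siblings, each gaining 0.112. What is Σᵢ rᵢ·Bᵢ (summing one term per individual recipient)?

r to a double first cousin = 0.25 (double first cousins share both grandparent pairs — four paths of length 4: r = 4·(1/2)^4 = 1/4).
r to a full niece or nephew = 1/4 (full aunt/uncle↔niece/nephew: two paths of length 3 through the shared grandparent pair: r = 2·(1/2)^3 = 1/4).
r to a full sibling = 1/2 (full sibs share both parents — two paths of length 2: r = 2·(1/2)^2 = 1/2).
Summing one r·B term per recipient: 3·0.25·0.326 + 4·0.25·0.311 + 2·0.5·0.112 = 0.6675.

0.6675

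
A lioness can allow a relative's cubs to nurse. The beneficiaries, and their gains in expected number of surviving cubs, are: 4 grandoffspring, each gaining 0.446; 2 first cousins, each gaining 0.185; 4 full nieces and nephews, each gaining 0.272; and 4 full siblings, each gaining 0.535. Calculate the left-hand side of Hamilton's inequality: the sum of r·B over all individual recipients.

1.83425

r to a grandoffspring = 0.25 (two parent–offspring links: r = (1/2)^2 = 1/4).
r to a first cousin = 1/8 (first cousins share one grandparent pair — two paths of length 4: r = 2·(1/2)^4 = 1/8).
r to a full niece or nephew = 0.25 (full aunt/uncle↔niece/nephew: two paths of length 3 through the shared grandparent pair: r = 2·(1/2)^3 = 1/4).
r to a full sibling = 0.5 (full sibs share both parents — two paths of length 2: r = 2·(1/2)^2 = 1/2).
Summing one r·B term per recipient: 4·0.25·0.446 + 2·0.125·0.185 + 4·0.25·0.272 + 4·0.5·0.535 = 1.83425.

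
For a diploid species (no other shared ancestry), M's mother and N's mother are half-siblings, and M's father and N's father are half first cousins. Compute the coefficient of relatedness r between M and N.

Independent pedigree routes through distinct common ancestors add.
M and N are related in two ways: half first cousins through their mothers (r = 1/16) and half second cousins through their fathers (r = 1/64).
r = 1/16 + 1/64 = 0.078125.

0.078125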